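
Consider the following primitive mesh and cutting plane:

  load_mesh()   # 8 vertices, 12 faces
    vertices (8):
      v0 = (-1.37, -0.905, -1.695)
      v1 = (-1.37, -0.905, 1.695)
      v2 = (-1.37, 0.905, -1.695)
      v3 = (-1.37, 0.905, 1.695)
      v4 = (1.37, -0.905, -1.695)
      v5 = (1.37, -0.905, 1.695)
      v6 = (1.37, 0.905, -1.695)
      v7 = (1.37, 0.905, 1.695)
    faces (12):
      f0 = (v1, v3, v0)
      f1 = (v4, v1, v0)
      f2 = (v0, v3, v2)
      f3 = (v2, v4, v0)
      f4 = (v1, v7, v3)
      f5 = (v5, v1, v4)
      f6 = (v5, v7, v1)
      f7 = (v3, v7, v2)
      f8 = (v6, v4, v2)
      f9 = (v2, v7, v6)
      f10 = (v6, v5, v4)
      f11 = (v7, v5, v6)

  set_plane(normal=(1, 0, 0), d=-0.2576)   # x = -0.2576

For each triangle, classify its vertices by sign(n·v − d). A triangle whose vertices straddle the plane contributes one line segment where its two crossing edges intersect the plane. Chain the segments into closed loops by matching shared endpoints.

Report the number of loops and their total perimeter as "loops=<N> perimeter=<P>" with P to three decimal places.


Straddling triangles (8 of 12):
  (v4,v1,v0) [+--] → (-0.2576, -0.905, 0.318709)–(-0.2576, -0.905, -1.695)  len=2.0137
  (v2,v4,v0) [-+-] → (-0.2576, 0.170166, -1.695)–(-0.2576, -0.905, -1.695)  len=1.0752
  (v1,v7,v3) [-+-] → (-0.2576, -0.170166, 1.695)–(-0.2576, 0.905, 1.695)  len=1.0752
  (v5,v1,v4) [+-+] → (-0.2576, -0.905, 1.695)–(-0.2576, -0.905, 0.318709)  len=1.3763
  (v5,v7,v1) [++-] → (-0.2576, -0.170166, 1.695)–(-0.2576, -0.905, 1.695)  len=0.7348
  (v3,v7,v2) [-+-] → (-0.2576, 0.905, 1.695)–(-0.2576, 0.905, -0.318709)  len=2.0137
  (v6,v4,v2) [++-] → (-0.2576, 0.170166, -1.695)–(-0.2576, 0.905, -1.695)  len=0.7348
  (v2,v7,v6) [-++] → (-0.2576, 0.905, -0.318709)–(-0.2576, 0.905, -1.695)  len=1.3763

Chained into 1 loop(s):
  loop 1: 8 segments, perimeter = 10.4000
Total perimeter = 10.400

loops=1 perimeter=10.400


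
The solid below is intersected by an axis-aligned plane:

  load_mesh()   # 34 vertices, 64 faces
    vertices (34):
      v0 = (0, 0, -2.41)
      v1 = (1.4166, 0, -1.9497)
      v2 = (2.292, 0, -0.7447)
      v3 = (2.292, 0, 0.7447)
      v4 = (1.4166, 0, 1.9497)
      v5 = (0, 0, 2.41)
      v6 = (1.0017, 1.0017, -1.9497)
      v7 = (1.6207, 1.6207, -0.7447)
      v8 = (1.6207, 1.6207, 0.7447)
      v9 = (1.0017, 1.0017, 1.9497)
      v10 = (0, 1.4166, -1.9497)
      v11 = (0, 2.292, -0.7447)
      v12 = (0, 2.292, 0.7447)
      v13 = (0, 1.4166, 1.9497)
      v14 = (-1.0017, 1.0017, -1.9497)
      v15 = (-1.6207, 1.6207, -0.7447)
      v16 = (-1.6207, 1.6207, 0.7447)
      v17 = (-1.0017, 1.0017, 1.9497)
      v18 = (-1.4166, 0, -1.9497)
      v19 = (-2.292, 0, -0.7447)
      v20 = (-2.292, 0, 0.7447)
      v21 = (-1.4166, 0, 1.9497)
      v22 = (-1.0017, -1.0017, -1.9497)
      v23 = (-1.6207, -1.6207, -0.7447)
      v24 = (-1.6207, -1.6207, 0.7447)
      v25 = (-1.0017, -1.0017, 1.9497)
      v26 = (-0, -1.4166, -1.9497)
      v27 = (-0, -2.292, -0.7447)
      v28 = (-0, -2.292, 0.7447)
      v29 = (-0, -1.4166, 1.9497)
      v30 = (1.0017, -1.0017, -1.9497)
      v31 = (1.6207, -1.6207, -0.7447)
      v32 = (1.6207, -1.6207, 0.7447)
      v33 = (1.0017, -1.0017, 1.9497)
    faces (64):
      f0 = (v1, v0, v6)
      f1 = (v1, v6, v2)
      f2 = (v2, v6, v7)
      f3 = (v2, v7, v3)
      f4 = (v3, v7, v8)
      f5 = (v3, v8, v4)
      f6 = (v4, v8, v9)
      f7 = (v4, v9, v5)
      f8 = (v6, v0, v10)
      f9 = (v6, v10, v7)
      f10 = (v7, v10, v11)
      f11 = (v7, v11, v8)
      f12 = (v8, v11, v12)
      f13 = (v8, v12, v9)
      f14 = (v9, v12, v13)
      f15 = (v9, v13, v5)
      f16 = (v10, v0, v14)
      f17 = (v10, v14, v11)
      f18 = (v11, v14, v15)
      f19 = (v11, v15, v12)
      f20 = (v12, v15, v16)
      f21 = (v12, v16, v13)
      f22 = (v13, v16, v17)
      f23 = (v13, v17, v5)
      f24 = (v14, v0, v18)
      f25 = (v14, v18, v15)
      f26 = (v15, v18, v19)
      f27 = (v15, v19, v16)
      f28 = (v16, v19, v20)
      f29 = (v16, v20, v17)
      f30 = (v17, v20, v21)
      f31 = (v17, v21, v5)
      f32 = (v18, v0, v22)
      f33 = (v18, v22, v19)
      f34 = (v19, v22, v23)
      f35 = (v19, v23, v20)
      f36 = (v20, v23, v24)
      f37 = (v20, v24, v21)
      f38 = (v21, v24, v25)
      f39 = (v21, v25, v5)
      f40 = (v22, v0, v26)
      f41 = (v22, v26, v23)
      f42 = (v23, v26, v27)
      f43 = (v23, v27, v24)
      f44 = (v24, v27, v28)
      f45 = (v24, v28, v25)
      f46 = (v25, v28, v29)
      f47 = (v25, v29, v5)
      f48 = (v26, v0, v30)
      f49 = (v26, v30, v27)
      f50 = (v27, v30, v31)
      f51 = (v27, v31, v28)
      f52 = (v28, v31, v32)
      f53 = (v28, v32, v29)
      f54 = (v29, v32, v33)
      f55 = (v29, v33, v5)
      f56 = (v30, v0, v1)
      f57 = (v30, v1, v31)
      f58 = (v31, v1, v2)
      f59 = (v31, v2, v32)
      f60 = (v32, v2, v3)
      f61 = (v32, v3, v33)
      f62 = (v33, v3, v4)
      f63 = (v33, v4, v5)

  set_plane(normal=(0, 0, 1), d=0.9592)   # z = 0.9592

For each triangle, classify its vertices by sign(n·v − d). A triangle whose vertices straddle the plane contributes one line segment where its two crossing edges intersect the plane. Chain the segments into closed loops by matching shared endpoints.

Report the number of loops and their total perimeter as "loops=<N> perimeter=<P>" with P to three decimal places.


loops=1 perimeter=13.080

Straddling triangles (16 of 64):
  (v3,v8,v4) [--+] → (1.58437, 1.3322, 0.9592)–(2.13617, 0, 0.9592)  len=1.4420
  (v4,v8,v9) [+-+] → (1.58437, 1.3322, 0.9592)–(1.51051, 1.51051, 0.9592)  len=0.1930
  (v8,v12,v9) [--+] → (0.178311, 2.06232, 0.9592)–(1.51051, 1.51051, 0.9592)  len=1.4420
  (v9,v12,v13) [+-+] → (0.178311, 2.06232, 0.9592)–(0, 2.13617, 0.9592)  len=0.1930
  (v12,v16,v13) [--+] → (-1.3322, 1.58437, 0.9592)–(0, 2.13617, 0.9592)  len=1.4420
  (v13,v16,v17) [+-+] → (-1.3322, 1.58437, 0.9592)–(-1.51051, 1.51051, 0.9592)  len=0.1930
  (v16,v20,v17) [--+] → (-2.06232, 0.178311, 0.9592)–(-1.51051, 1.51051, 0.9592)  len=1.4420
  (v17,v20,v21) [+-+] → (-2.06232, 0.178311, 0.9592)–(-2.13617, 0, 0.9592)  len=0.1930
  (v20,v24,v21) [--+] → (-1.58437, -1.3322, 0.9592)–(-2.13617, 0, 0.9592)  len=1.4420
  (v21,v24,v25) [+-+] → (-1.58437, -1.3322, 0.9592)–(-1.51051, -1.51051, 0.9592)  len=0.1930
  (v24,v28,v25) [--+] → (-0.178311, -2.06232, 0.9592)–(-1.51051, -1.51051, 0.9592)  len=1.4420
  (v25,v28,v29) [+-+] → (-0.178311, -2.06232, 0.9592)–(0, -2.13617, 0.9592)  len=0.1930
  (v28,v32,v29) [--+] → (1.3322, -1.58437, 0.9592)–(0, -2.13617, 0.9592)  len=1.4420
  (v29,v32,v33) [+-+] → (1.3322, -1.58437, 0.9592)–(1.51051, -1.51051, 0.9592)  len=0.1930
  (v32,v3,v33) [--+] → (2.06232, -0.178311, 0.9592)–(1.51051, -1.51051, 0.9592)  len=1.4420
  (v33,v3,v4) [+-+] → (2.06232, -0.178311, 0.9592)–(2.13617, 0, 0.9592)  len=0.1930

Chained into 1 loop(s):
  loop 1: 16 segments, perimeter = 13.0797
Total perimeter = 13.080


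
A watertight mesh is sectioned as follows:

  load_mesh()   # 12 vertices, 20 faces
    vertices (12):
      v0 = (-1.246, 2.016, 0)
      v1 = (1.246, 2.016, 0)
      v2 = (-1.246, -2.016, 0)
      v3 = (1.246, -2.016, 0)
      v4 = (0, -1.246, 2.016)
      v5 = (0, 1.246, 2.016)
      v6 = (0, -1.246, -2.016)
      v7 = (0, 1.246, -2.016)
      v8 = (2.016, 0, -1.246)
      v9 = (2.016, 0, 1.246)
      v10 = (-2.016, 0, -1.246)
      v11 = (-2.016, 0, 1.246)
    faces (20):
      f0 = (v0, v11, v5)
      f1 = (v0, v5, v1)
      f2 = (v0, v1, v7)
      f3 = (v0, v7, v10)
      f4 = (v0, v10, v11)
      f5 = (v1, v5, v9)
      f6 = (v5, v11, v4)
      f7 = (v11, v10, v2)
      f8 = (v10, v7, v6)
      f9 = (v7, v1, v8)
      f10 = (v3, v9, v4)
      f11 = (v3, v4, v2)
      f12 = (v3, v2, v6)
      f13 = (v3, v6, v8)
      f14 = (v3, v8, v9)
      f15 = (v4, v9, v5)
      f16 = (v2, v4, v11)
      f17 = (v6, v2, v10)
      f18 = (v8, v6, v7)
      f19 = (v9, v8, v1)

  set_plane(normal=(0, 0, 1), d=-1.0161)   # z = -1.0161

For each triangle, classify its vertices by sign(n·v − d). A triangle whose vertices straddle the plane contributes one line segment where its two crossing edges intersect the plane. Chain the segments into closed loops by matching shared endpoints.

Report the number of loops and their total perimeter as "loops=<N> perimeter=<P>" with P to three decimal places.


Straddling triangles (10 of 20):
  (v0,v1,v7) [++-] → (0.617994, 1.62791, -1.0161)–(-0.617994, 1.62791, -1.0161)  len=1.2360
  (v0,v7,v10) [+--] → (-0.617994, 1.62791, -1.0161)–(-1.87393, 0.371973, -1.0161)  len=1.7762
  (v0,v10,v11) [+-+] → (-1.87393, 0.371973, -1.0161)–(-2.016, 0, -1.0161)  len=0.3982
  (v11,v10,v2) [+-+] → (-2.016, 0, -1.0161)–(-1.87393, -0.371973, -1.0161)  len=0.3982
  (v7,v1,v8) [-+-] → (0.617994, 1.62791, -1.0161)–(1.87393, 0.371973, -1.0161)  len=1.7762
  (v3,v2,v6) [++-] → (-0.617994, -1.62791, -1.0161)–(0.617994, -1.62791, -1.0161)  len=1.2360
  (v3,v6,v8) [+--] → (0.617994, -1.62791, -1.0161)–(1.87393, -0.371973, -1.0161)  len=1.7762
  (v3,v8,v9) [+-+] → (1.87393, -0.371973, -1.0161)–(2.016, 0, -1.0161)  len=0.3982
  (v6,v2,v10) [-+-] → (-0.617994, -1.62791, -1.0161)–(-1.87393, -0.371973, -1.0161)  len=1.7762
  (v9,v8,v1) [+-+] → (2.016, 0, -1.0161)–(1.87393, 0.371973, -1.0161)  len=0.3982

Chained into 1 loop(s):
  loop 1: 10 segments, perimeter = 11.1693
Total perimeter = 11.169

loops=1 perimeter=11.169


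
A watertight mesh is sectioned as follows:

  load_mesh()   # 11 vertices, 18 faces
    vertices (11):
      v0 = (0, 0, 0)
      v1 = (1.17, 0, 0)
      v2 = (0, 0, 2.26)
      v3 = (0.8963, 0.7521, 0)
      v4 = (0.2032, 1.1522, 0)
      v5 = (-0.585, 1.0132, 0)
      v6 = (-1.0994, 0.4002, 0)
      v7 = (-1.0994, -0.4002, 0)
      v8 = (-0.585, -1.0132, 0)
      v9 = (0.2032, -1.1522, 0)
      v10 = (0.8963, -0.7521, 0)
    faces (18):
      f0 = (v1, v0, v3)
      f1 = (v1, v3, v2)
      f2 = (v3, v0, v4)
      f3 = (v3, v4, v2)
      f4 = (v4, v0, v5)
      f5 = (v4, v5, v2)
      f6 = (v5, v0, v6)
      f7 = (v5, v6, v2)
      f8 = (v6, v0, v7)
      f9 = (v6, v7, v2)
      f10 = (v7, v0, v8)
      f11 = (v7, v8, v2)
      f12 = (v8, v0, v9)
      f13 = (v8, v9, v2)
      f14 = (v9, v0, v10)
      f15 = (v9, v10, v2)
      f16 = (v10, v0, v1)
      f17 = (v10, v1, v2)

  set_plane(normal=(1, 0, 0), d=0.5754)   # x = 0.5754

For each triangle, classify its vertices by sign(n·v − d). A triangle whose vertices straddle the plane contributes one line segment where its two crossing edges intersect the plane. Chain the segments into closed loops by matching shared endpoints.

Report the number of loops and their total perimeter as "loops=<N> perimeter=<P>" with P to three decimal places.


Straddling triangles (8 of 18):
  (v1,v0,v3) [+-+] → (0.5754, 0, 0)–(0.5754, 0.482828, 0)  len=0.4828
  (v1,v3,v2) [++-] → (0.5754, 0.482828, 0.809142)–(0.5754, 0, 1.14854)  len=0.5902
  (v3,v0,v4) [+--] → (0.5754, 0.482828, 0)–(0.5754, 0.937343, 0)  len=0.4545
  (v3,v4,v2) [+--] → (0.5754, 0.937343, 0)–(0.5754, 0.482828, 0.809142)  len=0.9281
  (v9,v0,v10) [--+] → (0.5754, -0.482828, 0)–(0.5754, -0.937343, 0)  len=0.4545
  (v9,v10,v2) [-+-] → (0.5754, -0.937343, 0)–(0.5754, -0.482828, 0.809142)  len=0.9281
  (v10,v0,v1) [+-+] → (0.5754, -0.482828, 0)–(0.5754, 0, 0)  len=0.4828
  (v10,v1,v2) [++-] → (0.5754, 0, 1.14854)–(0.5754, -0.482828, 0.809142)  len=0.5902

Chained into 1 loop(s):
  loop 1: 8 segments, perimeter = 4.9112
Total perimeter = 4.911

loops=1 perimeter=4.911


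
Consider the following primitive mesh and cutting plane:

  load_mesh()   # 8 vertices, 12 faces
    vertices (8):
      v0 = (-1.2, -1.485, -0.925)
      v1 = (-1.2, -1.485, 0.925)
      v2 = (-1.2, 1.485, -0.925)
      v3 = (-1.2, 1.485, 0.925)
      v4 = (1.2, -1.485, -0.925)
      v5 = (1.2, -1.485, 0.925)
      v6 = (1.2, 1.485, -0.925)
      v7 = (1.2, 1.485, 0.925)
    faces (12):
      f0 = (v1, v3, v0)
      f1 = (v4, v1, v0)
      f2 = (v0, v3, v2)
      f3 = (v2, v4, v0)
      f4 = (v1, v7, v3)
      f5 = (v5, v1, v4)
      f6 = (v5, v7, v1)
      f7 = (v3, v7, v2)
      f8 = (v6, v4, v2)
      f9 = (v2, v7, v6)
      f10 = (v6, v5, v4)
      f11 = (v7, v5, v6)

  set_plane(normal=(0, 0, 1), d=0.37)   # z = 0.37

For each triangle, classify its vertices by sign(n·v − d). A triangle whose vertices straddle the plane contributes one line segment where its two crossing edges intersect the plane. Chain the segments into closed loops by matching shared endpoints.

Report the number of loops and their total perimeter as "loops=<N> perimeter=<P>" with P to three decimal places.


Straddling triangles (8 of 12):
  (v1,v3,v0) [++-] → (-1.2, 0.594, 0.37)–(-1.2, -1.485, 0.37)  len=2.0790
  (v4,v1,v0) [-+-] → (-0.48, -1.485, 0.37)–(-1.2, -1.485, 0.37)  len=0.7200
  (v0,v3,v2) [-+-] → (-1.2, 0.594, 0.37)–(-1.2, 1.485, 0.37)  len=0.8910
  (v5,v1,v4) [++-] → (-0.48, -1.485, 0.37)–(1.2, -1.485, 0.37)  len=1.6800
  (v3,v7,v2) [++-] → (0.48, 1.485, 0.37)–(-1.2, 1.485, 0.37)  len=1.6800
  (v2,v7,v6) [-+-] → (0.48, 1.485, 0.37)–(1.2, 1.485, 0.37)  len=0.7200
  (v6,v5,v4) [-+-] → (1.2, -0.594, 0.37)–(1.2, -1.485, 0.37)  len=0.8910
  (v7,v5,v6) [++-] → (1.2, -0.594, 0.37)–(1.2, 1.485, 0.37)  len=2.0790

Chained into 1 loop(s):
  loop 1: 8 segments, perimeter = 10.7400
Total perimeter = 10.740

loops=1 perimeter=10.740


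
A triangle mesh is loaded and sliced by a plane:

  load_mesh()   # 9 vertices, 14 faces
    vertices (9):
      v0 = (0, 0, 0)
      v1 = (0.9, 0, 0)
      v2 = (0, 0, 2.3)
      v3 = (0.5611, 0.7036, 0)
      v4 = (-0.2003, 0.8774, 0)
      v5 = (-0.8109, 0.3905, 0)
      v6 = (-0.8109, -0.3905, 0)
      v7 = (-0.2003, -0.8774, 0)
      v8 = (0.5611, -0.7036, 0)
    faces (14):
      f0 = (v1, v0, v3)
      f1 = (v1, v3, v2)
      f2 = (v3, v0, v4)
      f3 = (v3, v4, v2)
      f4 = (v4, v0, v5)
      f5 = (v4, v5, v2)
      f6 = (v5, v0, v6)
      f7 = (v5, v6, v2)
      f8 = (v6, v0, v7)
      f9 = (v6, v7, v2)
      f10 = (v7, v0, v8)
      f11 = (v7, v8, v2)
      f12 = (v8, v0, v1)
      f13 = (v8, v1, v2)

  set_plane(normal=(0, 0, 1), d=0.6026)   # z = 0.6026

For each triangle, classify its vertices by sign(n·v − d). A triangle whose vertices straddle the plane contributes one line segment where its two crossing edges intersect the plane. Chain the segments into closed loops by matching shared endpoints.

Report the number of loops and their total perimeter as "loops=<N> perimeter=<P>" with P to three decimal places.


loops=1 perimeter=4.035

Straddling triangles (7 of 14):
  (v1,v3,v2) [--+] → (0.414092, 0.519257, 0.6026)–(0.6642, 0, 0.6026)  len=0.5764
  (v3,v4,v2) [--+] → (-0.147821, 0.647521, 0.6026)–(0.414092, 0.519257, 0.6026)  len=0.5764
  (v4,v5,v2) [--+] → (-0.598444, 0.288189, 0.6026)–(-0.147821, 0.647521, 0.6026)  len=0.5764
  (v5,v6,v2) [--+] → (-0.598444, -0.288189, 0.6026)–(-0.598444, 0.288189, 0.6026)  len=0.5764
  (v6,v7,v2) [--+] → (-0.147821, -0.647521, 0.6026)–(-0.598444, -0.288189, 0.6026)  len=0.5764
  (v7,v8,v2) [--+] → (0.414092, -0.519257, 0.6026)–(-0.147821, -0.647521, 0.6026)  len=0.5764
  (v8,v1,v2) [--+] → (0.6642, 0, 0.6026)–(0.414092, -0.519257, 0.6026)  len=0.5764

Chained into 1 loop(s):
  loop 1: 7 segments, perimeter = 4.0345
Total perimeter = 4.035


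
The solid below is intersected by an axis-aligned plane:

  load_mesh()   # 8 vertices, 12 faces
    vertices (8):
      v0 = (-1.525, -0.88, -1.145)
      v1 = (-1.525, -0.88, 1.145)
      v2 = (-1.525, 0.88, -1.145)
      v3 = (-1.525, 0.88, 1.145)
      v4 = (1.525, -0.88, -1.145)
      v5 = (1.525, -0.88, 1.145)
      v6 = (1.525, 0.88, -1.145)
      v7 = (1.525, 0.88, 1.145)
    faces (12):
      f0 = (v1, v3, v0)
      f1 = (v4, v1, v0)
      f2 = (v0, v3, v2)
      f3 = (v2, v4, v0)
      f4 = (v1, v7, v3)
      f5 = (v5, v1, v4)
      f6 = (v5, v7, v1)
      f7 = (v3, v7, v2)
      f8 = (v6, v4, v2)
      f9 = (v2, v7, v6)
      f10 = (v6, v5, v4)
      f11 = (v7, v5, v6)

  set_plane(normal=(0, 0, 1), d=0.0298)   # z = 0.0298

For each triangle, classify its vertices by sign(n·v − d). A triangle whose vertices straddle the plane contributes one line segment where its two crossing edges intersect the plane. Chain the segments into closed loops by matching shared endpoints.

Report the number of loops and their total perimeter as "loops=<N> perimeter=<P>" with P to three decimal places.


loops=1 perimeter=9.620

Straddling triangles (8 of 12):
  (v1,v3,v0) [++-] → (-1.525, 0.0229031, 0.0298)–(-1.525, -0.88, 0.0298)  len=0.9029
  (v4,v1,v0) [-+-] → (-0.03969, -0.88, 0.0298)–(-1.525, -0.88, 0.0298)  len=1.4853
  (v0,v3,v2) [-+-] → (-1.525, 0.0229031, 0.0298)–(-1.525, 0.88, 0.0298)  len=0.8571
  (v5,v1,v4) [++-] → (-0.03969, -0.88, 0.0298)–(1.525, -0.88, 0.0298)  len=1.5647
  (v3,v7,v2) [++-] → (0.03969, 0.88, 0.0298)–(-1.525, 0.88, 0.0298)  len=1.5647
  (v2,v7,v6) [-+-] → (0.03969, 0.88, 0.0298)–(1.525, 0.88, 0.0298)  len=1.4853
  (v6,v5,v4) [-+-] → (1.525, -0.0229031, 0.0298)–(1.525, -0.88, 0.0298)  len=0.8571
  (v7,v5,v6) [++-] → (1.525, -0.0229031, 0.0298)–(1.525, 0.88, 0.0298)  len=0.9029

Chained into 1 loop(s):
  loop 1: 8 segments, perimeter = 9.6200
Total perimeter = 9.620


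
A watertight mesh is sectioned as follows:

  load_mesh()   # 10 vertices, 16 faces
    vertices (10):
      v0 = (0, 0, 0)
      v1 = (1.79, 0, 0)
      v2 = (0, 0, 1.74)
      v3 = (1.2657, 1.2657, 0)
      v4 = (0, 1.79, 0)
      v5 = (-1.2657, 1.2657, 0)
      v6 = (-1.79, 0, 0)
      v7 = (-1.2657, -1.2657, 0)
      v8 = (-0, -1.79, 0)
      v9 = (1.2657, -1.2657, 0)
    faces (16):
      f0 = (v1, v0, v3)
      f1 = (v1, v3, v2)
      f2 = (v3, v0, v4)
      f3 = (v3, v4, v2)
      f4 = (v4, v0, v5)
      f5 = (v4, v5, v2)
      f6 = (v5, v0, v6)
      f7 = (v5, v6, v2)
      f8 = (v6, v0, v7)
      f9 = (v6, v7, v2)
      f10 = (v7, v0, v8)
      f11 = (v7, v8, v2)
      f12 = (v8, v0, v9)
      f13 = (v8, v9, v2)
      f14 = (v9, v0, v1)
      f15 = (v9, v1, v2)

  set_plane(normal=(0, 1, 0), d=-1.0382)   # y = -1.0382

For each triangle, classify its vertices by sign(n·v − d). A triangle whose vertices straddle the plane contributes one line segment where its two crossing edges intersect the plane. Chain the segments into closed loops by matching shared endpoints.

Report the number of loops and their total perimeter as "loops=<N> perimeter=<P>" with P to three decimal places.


loops=1 perimeter=5.856

Straddling triangles (8 of 16):
  (v6,v0,v7) [++-] → (-1.0382, -1.0382, 0)–(-1.35994, -1.0382, 0)  len=0.3217
  (v6,v7,v2) [+-+] → (-1.35994, -1.0382, 0)–(-1.0382, -1.0382, 0.312752)  len=0.4487
  (v7,v0,v8) [-+-] → (-1.0382, -1.0382, 0)–(0, -1.0382, 0)  len=1.0382
  (v7,v8,v2) [--+] → (0, -1.0382, 0.7308)–(-1.0382, -1.0382, 0.312752)  len=1.1192
  (v8,v0,v9) [-+-] → (0, -1.0382, 0)–(1.0382, -1.0382, 0)  len=1.0382
  (v8,v9,v2) [--+] → (1.0382, -1.0382, 0.312752)–(0, -1.0382, 0.7308)  len=1.1192
  (v9,v0,v1) [-++] → (1.0382, -1.0382, 0)–(1.35994, -1.0382, 0)  len=0.3217
  (v9,v1,v2) [-++] → (1.35994, -1.0382, 0)–(1.0382, -1.0382, 0.312752)  len=0.4487

Chained into 1 loop(s):
  loop 1: 8 segments, perimeter = 5.8557
Total perimeter = 5.856


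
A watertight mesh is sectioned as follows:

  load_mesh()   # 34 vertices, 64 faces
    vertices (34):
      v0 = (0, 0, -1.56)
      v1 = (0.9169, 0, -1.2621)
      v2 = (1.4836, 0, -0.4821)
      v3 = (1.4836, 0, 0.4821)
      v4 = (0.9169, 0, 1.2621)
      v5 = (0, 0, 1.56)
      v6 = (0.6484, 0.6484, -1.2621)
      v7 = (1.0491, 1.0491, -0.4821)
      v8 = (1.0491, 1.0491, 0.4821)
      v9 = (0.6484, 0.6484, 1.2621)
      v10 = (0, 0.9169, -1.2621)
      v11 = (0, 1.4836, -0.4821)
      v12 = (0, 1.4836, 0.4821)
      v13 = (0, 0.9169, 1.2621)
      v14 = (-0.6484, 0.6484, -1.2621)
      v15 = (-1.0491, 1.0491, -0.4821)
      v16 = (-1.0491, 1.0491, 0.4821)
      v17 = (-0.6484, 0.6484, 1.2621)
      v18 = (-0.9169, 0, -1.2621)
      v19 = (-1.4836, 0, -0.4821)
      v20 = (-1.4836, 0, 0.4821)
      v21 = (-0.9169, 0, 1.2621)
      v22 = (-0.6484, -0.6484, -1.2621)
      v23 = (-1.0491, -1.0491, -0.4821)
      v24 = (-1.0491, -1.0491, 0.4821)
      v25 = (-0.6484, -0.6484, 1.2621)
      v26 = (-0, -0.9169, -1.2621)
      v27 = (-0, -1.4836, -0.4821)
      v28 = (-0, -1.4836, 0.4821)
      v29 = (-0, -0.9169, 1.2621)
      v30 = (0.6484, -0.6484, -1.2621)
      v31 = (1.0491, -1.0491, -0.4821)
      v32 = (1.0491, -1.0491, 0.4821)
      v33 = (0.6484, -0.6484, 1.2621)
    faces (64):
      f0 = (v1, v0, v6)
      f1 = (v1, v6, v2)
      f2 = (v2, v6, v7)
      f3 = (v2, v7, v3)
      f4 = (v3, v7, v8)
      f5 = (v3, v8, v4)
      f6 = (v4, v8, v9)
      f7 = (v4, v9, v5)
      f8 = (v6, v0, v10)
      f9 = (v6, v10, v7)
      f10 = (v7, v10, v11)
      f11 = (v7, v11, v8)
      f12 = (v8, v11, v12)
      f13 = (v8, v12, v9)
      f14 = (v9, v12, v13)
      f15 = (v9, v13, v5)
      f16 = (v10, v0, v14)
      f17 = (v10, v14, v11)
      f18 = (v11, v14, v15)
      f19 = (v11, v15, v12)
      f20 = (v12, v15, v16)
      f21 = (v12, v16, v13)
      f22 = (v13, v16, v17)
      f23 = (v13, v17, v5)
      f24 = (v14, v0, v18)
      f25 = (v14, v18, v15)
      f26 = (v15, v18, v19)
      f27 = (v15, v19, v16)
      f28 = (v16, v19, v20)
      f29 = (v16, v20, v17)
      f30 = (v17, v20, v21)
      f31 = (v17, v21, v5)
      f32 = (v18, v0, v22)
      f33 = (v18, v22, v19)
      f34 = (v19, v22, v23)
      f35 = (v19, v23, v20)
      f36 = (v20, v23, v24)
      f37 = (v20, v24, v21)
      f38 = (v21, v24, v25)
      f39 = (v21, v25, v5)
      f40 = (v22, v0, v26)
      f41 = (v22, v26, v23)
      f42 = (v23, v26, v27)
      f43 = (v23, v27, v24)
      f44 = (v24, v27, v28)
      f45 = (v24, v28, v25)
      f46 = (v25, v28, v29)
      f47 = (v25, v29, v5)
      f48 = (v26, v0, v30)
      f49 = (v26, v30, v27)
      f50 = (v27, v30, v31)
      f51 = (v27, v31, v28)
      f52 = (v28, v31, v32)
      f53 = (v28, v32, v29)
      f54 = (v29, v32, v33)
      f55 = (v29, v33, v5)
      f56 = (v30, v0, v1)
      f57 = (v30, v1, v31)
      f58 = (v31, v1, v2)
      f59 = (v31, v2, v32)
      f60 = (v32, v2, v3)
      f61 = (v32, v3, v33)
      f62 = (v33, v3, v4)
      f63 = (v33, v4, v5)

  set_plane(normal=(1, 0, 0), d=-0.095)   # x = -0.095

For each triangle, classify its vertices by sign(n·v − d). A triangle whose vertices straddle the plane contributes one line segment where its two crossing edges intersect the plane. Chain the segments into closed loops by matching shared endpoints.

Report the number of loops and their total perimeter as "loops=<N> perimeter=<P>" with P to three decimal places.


Straddling triangles (20 of 64):
  (v10,v0,v14) [++-] → (-0.095, 0.095, -1.51635)–(-0.095, 0.877561, -1.2621)  len=0.8228
  (v10,v14,v11) [+-+] → (-0.095, 0.877561, -1.2621)–(-0.095, 1.36123, -0.596381)  len=0.8229
  (v11,v14,v15) [+--] → (-0.095, 1.36123, -0.596381)–(-0.095, 1.44425, -0.4821)  len=0.1413
  (v11,v15,v12) [+-+] → (-0.095, 1.44425, -0.4821)–(-0.095, 1.44425, 0.394788)  len=0.8769
  (v12,v15,v16) [+--] → (-0.095, 1.44425, 0.394788)–(-0.095, 1.44425, 0.4821)  len=0.0873
  (v12,v16,v13) [+-+] → (-0.095, 1.44425, 0.4821)–(-0.095, 0.928871, 1.19147)  len=0.8768
  (v13,v16,v17) [+--] → (-0.095, 0.928871, 1.19147)–(-0.095, 0.877561, 1.2621)  len=0.0873
  (v13,v17,v5) [+-+] → (-0.095, 0.877561, 1.2621)–(-0.095, 0.095, 1.51635)  len=0.8228
  (v14,v0,v18) [-+-] → (-0.095, 0.095, -1.51635)–(-0.095, 0, -1.52913)  len=0.0959
  (v17,v21,v5) [--+] → (-0.095, 0, 1.52913)–(-0.095, 0.095, 1.51635)  len=0.0959
  (v18,v0,v22) [-+-] → (-0.095, 0, -1.52913)–(-0.095, -0.095, -1.51635)  len=0.0959
  (v21,v25,v5) [--+] → (-0.095, -0.095, 1.51635)–(-0.095, 0, 1.52913)  len=0.0959
  (v22,v0,v26) [-++] → (-0.095, -0.095, -1.51635)–(-0.095, -0.877561, -1.2621)  len=0.8228
  (v22,v26,v23) [-+-] → (-0.095, -0.877561, -1.2621)–(-0.095, -0.928871, -1.19147)  len=0.0873
  (v23,v26,v27) [-++] → (-0.095, -0.928871, -1.19147)–(-0.095, -1.44425, -0.4821)  len=0.8768
  (v23,v27,v24) [-+-] → (-0.095, -1.44425, -0.4821)–(-0.095, -1.44425, -0.394788)  len=0.0873
  (v24,v27,v28) [-++] → (-0.095, -1.44425, -0.394788)–(-0.095, -1.44425, 0.4821)  len=0.8769
  (v24,v28,v25) [-+-] → (-0.095, -1.44425, 0.4821)–(-0.095, -1.36123, 0.596381)  len=0.1413
  (v25,v28,v29) [-++] → (-0.095, -1.36123, 0.596381)–(-0.095, -0.877561, 1.2621)  len=0.8229
  (v25,v29,v5) [-++] → (-0.095, -0.877561, 1.2621)–(-0.095, -0.095, 1.51635)  len=0.8228

Chained into 1 loop(s):
  loop 1: 20 segments, perimeter = 9.4596
Total perimeter = 9.460

loops=1 perimeter=9.460


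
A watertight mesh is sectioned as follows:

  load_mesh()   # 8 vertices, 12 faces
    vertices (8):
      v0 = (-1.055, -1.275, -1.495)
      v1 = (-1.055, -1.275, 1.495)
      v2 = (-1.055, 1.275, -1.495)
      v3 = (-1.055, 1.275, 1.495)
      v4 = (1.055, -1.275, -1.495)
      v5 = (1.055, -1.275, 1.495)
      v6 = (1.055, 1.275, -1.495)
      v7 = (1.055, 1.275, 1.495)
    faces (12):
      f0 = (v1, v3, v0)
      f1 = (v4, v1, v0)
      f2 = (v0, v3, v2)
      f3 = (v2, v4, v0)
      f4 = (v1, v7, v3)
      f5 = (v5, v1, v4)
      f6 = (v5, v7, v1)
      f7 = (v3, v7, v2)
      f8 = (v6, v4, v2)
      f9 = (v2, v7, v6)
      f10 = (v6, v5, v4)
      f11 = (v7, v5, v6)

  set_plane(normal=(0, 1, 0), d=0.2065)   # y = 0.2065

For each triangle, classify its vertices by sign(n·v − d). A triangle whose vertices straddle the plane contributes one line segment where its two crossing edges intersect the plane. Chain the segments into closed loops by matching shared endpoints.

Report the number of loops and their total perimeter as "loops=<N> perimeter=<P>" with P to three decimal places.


loops=1 perimeter=10.200

Straddling triangles (8 of 12):
  (v1,v3,v0) [-+-] → (-1.055, 0.2065, 1.495)–(-1.055, 0.2065, 0.242131)  len=1.2529
  (v0,v3,v2) [-++] → (-1.055, 0.2065, 0.242131)–(-1.055, 0.2065, -1.495)  len=1.7371
  (v2,v4,v0) [+--] → (-0.170869, 0.2065, -1.495)–(-1.055, 0.2065, -1.495)  len=0.8841
  (v1,v7,v3) [-++] → (0.170869, 0.2065, 1.495)–(-1.055, 0.2065, 1.495)  len=1.2259
  (v5,v7,v1) [-+-] → (1.055, 0.2065, 1.495)–(0.170869, 0.2065, 1.495)  len=0.8841
  (v6,v4,v2) [+-+] → (1.055, 0.2065, -1.495)–(-0.170869, 0.2065, -1.495)  len=1.2259
  (v6,v5,v4) [+--] → (1.055, 0.2065, -0.242131)–(1.055, 0.2065, -1.495)  len=1.2529
  (v7,v5,v6) [+-+] → (1.055, 0.2065, 1.495)–(1.055, 0.2065, -0.242131)  len=1.7371

Chained into 1 loop(s):
  loop 1: 8 segments, perimeter = 10.2000
Total perimeter = 10.200


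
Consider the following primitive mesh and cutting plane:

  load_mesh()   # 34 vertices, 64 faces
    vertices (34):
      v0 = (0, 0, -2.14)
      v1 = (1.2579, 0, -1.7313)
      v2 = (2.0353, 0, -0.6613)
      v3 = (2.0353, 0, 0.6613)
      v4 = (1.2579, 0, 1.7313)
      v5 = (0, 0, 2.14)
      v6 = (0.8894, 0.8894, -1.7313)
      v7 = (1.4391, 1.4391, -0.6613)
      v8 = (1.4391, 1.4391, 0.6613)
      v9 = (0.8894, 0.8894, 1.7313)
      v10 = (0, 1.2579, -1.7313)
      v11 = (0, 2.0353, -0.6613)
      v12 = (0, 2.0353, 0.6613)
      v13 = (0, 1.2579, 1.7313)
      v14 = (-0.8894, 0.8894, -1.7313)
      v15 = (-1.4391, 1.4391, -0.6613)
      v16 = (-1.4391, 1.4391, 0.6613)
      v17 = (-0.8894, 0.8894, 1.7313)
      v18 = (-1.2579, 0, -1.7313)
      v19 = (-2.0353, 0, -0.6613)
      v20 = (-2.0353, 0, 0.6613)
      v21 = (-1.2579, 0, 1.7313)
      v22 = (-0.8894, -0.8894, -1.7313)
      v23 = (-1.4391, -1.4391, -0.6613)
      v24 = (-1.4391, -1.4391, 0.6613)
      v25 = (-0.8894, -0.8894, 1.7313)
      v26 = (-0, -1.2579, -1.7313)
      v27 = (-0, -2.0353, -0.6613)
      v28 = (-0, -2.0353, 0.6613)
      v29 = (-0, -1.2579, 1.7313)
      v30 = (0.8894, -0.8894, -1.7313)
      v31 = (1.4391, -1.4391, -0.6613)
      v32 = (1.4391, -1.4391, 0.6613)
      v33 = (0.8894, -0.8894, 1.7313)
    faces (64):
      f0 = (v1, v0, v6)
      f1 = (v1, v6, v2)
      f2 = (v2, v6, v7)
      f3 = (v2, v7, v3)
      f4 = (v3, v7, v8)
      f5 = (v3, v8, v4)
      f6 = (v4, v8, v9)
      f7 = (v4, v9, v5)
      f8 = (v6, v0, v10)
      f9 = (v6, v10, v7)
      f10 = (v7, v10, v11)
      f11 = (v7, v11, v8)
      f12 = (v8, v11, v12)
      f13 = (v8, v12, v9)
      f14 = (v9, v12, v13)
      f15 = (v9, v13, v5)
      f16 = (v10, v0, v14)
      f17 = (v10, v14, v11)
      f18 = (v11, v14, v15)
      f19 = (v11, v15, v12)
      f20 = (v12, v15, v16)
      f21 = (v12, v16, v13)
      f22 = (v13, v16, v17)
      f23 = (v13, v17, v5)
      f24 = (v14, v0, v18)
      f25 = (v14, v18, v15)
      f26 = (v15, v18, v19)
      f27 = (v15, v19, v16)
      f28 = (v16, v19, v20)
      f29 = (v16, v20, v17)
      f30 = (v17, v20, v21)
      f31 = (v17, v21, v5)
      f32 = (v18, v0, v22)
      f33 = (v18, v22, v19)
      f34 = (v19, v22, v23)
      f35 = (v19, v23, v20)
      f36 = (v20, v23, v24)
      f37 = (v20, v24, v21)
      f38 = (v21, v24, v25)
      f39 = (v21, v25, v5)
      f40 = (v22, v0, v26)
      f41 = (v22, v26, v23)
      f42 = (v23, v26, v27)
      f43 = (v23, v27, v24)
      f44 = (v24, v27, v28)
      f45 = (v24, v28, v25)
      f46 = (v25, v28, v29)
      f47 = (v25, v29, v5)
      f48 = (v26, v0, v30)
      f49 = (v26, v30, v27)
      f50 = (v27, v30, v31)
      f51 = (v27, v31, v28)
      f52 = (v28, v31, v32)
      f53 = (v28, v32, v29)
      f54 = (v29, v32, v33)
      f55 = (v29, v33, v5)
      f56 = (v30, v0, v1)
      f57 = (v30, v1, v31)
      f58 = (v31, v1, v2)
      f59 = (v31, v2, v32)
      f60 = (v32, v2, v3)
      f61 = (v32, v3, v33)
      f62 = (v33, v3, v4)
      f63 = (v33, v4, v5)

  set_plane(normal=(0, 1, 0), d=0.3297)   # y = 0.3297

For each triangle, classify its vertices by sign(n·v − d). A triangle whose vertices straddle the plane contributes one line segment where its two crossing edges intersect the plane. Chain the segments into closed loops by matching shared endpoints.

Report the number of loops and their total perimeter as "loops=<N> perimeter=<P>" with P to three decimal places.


Straddling triangles (20 of 64):
  (v1,v0,v6) [--+] → (0.3297, 0.3297, -1.9885)–(1.1213, 0.3297, -1.7313)  len=0.8323
  (v1,v6,v2) [-+-] → (1.1213, 0.3297, -1.7313)–(1.61052, 0.3297, -1.05795)  len=0.8323
  (v2,v6,v7) [-++] → (1.61052, 0.3297, -1.05795)–(1.89871, 0.3297, -0.6613)  len=0.4903
  (v2,v7,v3) [-+-] → (1.89871, 0.3297, -0.6613)–(1.89871, 0.3297, 0.35829)  len=1.0196
  (v3,v7,v8) [-++] → (1.89871, 0.3297, 0.35829)–(1.89871, 0.3297, 0.6613)  len=0.3030
  (v3,v8,v4) [-+-] → (1.89871, 0.3297, 0.6613)–(1.29941, 0.3297, 1.48616)  len=1.0196
  (v4,v8,v9) [-++] → (1.29941, 0.3297, 1.48616)–(1.1213, 0.3297, 1.7313)  len=0.3030
  (v4,v9,v5) [-+-] → (1.1213, 0.3297, 1.7313)–(0.3297, 0.3297, 1.9885)  len=0.8323
  (v6,v0,v10) [+-+] → (0.3297, 0.3297, -1.9885)–(0, 0.3297, -2.03288)  len=0.3327
  (v9,v13,v5) [++-] → (0, 0.3297, 2.03288)–(0.3297, 0.3297, 1.9885)  len=0.3327
  (v10,v0,v14) [+-+] → (0, 0.3297, -2.03288)–(-0.3297, 0.3297, -1.9885)  len=0.3327
  (v13,v17,v5) [++-] → (-0.3297, 0.3297, 1.9885)–(0, 0.3297, 2.03288)  len=0.3327
  (v14,v0,v18) [+--] → (-0.3297, 0.3297, -1.9885)–(-1.1213, 0.3297, -1.7313)  len=0.8323
  (v14,v18,v15) [+-+] → (-1.1213, 0.3297, -1.7313)–(-1.29941, 0.3297, -1.48616)  len=0.3030
  (v15,v18,v19) [+--] → (-1.29941, 0.3297, -1.48616)–(-1.89871, 0.3297, -0.6613)  len=1.0196
  (v15,v19,v16) [+-+] → (-1.89871, 0.3297, -0.6613)–(-1.89871, 0.3297, -0.35829)  len=0.3030
  (v16,v19,v20) [+--] → (-1.89871, 0.3297, -0.35829)–(-1.89871, 0.3297, 0.6613)  len=1.0196
  (v16,v20,v17) [+-+] → (-1.89871, 0.3297, 0.6613)–(-1.61052, 0.3297, 1.05795)  len=0.4903
  (v17,v20,v21) [+--] → (-1.61052, 0.3297, 1.05795)–(-1.1213, 0.3297, 1.7313)  len=0.8323
  (v17,v21,v5) [+--] → (-1.1213, 0.3297, 1.7313)–(-0.3297, 0.3297, 1.9885)  len=0.8323

Chained into 1 loop(s):
  loop 1: 20 segments, perimeter = 12.5956
Total perimeter = 12.596

loops=1 perimeter=12.596


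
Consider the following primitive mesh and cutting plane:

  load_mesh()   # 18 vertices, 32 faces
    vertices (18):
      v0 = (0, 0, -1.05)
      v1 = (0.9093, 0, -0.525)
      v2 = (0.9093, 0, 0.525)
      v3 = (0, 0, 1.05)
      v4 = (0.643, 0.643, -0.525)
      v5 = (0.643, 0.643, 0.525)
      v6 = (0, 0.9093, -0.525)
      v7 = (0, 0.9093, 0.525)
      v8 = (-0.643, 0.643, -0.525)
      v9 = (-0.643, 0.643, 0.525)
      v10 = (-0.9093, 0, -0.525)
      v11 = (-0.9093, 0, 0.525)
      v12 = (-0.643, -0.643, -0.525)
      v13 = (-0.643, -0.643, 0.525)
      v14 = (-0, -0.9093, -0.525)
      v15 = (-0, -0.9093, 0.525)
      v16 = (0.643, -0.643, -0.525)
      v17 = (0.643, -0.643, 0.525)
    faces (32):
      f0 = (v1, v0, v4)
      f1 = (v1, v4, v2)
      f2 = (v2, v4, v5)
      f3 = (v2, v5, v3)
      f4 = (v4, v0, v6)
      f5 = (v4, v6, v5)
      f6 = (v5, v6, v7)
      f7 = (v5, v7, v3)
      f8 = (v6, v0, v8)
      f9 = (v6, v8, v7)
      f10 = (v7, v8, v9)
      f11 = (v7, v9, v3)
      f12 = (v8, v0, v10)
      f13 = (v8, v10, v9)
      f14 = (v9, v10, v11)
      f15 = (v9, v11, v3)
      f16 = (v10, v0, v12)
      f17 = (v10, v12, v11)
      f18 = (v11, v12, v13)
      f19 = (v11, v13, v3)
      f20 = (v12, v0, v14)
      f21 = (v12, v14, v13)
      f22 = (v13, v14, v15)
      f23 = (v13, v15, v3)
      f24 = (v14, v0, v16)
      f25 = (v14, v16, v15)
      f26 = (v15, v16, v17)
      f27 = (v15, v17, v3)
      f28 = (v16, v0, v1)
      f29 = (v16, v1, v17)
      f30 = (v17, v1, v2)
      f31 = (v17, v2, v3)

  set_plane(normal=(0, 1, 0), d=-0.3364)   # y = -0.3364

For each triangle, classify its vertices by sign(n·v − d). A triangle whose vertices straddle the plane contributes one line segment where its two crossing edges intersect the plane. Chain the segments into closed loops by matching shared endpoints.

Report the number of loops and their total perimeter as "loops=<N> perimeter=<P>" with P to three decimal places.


Straddling triangles (12 of 32):
  (v10,v0,v12) [++-] → (-0.3364, -0.3364, -0.775334)–(-0.769979, -0.3364, -0.525)  len=0.5007
  (v10,v12,v11) [+-+] → (-0.769979, -0.3364, -0.525)–(-0.769979, -0.3364, -0.0243313)  len=0.5007
  (v11,v12,v13) [+--] → (-0.769979, -0.3364, -0.0243313)–(-0.769979, -0.3364, 0.525)  len=0.5493
  (v11,v13,v3) [+-+] → (-0.769979, -0.3364, 0.525)–(-0.3364, -0.3364, 0.775334)  len=0.5007
  (v12,v0,v14) [-+-] → (-0.3364, -0.3364, -0.775334)–(0, -0.3364, -0.855774)  len=0.3459
  (v13,v15,v3) [--+] → (0, -0.3364, 0.855774)–(-0.3364, -0.3364, 0.775334)  len=0.3459
  (v14,v0,v16) [-+-] → (0, -0.3364, -0.855774)–(0.3364, -0.3364, -0.775334)  len=0.3459
  (v15,v17,v3) [--+] → (0.3364, -0.3364, 0.775334)–(0, -0.3364, 0.855774)  len=0.3459
  (v16,v0,v1) [-++] → (0.3364, -0.3364, -0.775334)–(0.769979, -0.3364, -0.525)  len=0.5007
  (v16,v1,v17) [-+-] → (0.769979, -0.3364, -0.525)–(0.769979, -0.3364, 0.0243313)  len=0.5493
  (v17,v1,v2) [-++] → (0.769979, -0.3364, 0.0243313)–(0.769979, -0.3364, 0.525)  len=0.5007
  (v17,v2,v3) [-++] → (0.769979, -0.3364, 0.525)–(0.3364, -0.3364, 0.775334)  len=0.5007

Chained into 1 loop(s):
  loop 1: 12 segments, perimeter = 5.4862
Total perimeter = 5.486

loops=1 perimeter=5.486


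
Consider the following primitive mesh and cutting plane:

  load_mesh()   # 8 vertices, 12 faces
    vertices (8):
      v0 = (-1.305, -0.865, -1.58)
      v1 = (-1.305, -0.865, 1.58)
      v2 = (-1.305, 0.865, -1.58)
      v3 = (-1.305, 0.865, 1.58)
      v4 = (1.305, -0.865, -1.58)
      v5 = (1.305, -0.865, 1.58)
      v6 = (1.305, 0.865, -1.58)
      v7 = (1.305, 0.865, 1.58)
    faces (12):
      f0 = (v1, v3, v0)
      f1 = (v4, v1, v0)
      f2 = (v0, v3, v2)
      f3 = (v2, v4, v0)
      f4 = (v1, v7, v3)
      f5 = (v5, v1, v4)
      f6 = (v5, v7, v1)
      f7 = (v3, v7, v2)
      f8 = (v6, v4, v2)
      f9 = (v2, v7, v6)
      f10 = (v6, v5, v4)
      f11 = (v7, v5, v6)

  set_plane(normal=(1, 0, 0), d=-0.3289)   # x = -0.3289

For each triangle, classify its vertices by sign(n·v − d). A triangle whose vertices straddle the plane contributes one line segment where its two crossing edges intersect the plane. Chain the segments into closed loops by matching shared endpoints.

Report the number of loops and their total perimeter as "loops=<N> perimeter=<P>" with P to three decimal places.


Straddling triangles (8 of 12):
  (v4,v1,v0) [+--] → (-0.3289, -0.865, 0.398208)–(-0.3289, -0.865, -1.58)  len=1.9782
  (v2,v4,v0) [-+-] → (-0.3289, 0.218007, -1.58)–(-0.3289, -0.865, -1.58)  len=1.0830
  (v1,v7,v3) [-+-] → (-0.3289, -0.218007, 1.58)–(-0.3289, 0.865, 1.58)  len=1.0830
  (v5,v1,v4) [+-+] → (-0.3289, -0.865, 1.58)–(-0.3289, -0.865, 0.398208)  len=1.1818
  (v5,v7,v1) [++-] → (-0.3289, -0.218007, 1.58)–(-0.3289, -0.865, 1.58)  len=0.6470
  (v3,v7,v2) [-+-] → (-0.3289, 0.865, 1.58)–(-0.3289, 0.865, -0.398208)  len=1.9782
  (v6,v4,v2) [++-] → (-0.3289, 0.218007, -1.58)–(-0.3289, 0.865, -1.58)  len=0.6470
  (v2,v7,v6) [-++] → (-0.3289, 0.865, -0.398208)–(-0.3289, 0.865, -1.58)  len=1.1818

Chained into 1 loop(s):
  loop 1: 8 segments, perimeter = 9.7800
Total perimeter = 9.780

loops=1 perimeter=9.780


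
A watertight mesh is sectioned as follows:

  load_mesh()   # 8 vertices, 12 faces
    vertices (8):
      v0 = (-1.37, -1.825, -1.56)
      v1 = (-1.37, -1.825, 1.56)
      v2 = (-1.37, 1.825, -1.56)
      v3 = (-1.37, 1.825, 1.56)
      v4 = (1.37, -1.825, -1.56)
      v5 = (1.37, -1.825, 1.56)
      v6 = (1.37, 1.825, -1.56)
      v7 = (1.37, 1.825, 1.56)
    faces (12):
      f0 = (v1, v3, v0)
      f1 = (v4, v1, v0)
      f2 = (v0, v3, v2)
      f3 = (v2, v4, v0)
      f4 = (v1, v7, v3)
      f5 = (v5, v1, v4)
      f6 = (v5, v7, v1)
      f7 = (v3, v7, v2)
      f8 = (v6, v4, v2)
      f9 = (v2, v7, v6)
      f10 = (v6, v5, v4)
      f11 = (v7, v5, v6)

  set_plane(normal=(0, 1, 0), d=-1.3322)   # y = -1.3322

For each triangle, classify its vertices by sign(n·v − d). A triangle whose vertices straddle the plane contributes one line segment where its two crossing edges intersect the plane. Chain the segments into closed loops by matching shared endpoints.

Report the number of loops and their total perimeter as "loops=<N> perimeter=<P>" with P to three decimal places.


Straddling triangles (8 of 12):
  (v1,v3,v0) [-+-] → (-1.37, -1.3322, 1.56)–(-1.37, -1.3322, -1.13876)  len=2.6988
  (v0,v3,v2) [-++] → (-1.37, -1.3322, -1.13876)–(-1.37, -1.3322, -1.56)  len=0.4212
  (v2,v4,v0) [+--] → (1.00006, -1.3322, -1.56)–(-1.37, -1.3322, -1.56)  len=2.3701
  (v1,v7,v3) [-++] → (-1.00006, -1.3322, 1.56)–(-1.37, -1.3322, 1.56)  len=0.3699
  (v5,v7,v1) [-+-] → (1.37, -1.3322, 1.56)–(-1.00006, -1.3322, 1.56)  len=2.3701
  (v6,v4,v2) [+-+] → (1.37, -1.3322, -1.56)–(1.00006, -1.3322, -1.56)  len=0.3699
  (v6,v5,v4) [+--] → (1.37, -1.3322, 1.13876)–(1.37, -1.3322, -1.56)  len=2.6988
  (v7,v5,v6) [+-+] → (1.37, -1.3322, 1.56)–(1.37, -1.3322, 1.13876)  len=0.4212

Chained into 1 loop(s):
  loop 1: 8 segments, perimeter = 11.7200
Total perimeter = 11.720

loops=1 perimeter=11.720


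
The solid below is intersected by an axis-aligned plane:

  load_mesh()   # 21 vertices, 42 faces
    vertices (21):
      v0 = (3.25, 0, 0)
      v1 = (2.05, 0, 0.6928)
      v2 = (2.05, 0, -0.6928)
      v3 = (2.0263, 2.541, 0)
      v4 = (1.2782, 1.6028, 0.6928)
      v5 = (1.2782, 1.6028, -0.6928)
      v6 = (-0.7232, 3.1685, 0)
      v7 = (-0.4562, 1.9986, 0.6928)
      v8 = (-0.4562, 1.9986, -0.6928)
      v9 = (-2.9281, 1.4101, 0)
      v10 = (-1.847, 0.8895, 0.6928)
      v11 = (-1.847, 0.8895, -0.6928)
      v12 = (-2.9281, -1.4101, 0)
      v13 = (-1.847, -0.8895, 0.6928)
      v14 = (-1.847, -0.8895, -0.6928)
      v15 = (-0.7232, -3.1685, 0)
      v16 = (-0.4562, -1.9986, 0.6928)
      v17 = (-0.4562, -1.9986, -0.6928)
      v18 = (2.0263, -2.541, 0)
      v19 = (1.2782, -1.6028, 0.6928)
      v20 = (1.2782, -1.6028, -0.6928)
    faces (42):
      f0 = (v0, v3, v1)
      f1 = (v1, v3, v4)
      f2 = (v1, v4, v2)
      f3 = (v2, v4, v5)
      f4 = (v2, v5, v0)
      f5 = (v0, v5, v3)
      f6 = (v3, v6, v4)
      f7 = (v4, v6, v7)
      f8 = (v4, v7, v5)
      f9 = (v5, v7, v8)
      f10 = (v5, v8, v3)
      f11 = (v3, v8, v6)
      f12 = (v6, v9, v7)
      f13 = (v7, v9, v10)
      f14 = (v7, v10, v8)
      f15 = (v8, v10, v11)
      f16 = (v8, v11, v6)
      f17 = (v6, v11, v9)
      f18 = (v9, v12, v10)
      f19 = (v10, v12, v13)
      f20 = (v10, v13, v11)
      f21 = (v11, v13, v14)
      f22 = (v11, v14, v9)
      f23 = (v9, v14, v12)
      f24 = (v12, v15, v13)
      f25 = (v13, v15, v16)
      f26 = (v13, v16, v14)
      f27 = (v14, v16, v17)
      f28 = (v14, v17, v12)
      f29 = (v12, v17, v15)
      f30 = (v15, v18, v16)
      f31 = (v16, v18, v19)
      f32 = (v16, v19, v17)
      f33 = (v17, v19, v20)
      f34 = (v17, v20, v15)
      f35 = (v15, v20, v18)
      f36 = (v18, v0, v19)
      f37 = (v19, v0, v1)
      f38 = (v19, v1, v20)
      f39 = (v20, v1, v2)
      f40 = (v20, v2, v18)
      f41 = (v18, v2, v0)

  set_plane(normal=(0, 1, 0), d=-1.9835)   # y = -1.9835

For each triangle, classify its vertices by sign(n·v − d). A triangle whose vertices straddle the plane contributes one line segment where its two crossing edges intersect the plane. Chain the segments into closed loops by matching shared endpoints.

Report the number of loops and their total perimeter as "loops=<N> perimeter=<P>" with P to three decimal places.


loops=2 perimeter=12.136

Straddling triangles (14 of 42):
  (v12,v15,v13) [+-+] → (-2.2091, -1.9835, 0)–(-1.30754, -1.9835, 0.360232)  len=0.9709
  (v13,v15,v16) [+--] → (-1.30754, -1.9835, 0.360232)–(-0.475135, -1.9835, 0.6928)  len=0.8964
  (v13,v16,v14) [+-+] → (-0.475135, -1.9835, 0.6928)–(-0.475135, -1.9835, 0.673936)  len=0.0189
  (v14,v16,v17) [+--] → (-0.475135, -1.9835, 0.673936)–(-0.475135, -1.9835, -0.6928)  len=1.3667
  (v14,v17,v12) [+-+] → (-0.475135, -1.9835, -0.6928)–(-0.519625, -1.9835, -0.675024)  len=0.0479
  (v12,v17,v15) [+--] → (-0.519625, -1.9835, -0.675024)–(-2.2091, -1.9835, 0)  len=1.8193
  (v16,v18,v19) [--+] → (1.58176, -1.9835, 0.411678)–(-0.390032, -1.9835, 0.6928)  len=1.9917
  (v16,v19,v17) [-+-] → (-0.390032, -1.9835, 0.6928)–(-0.390032, -1.9835, -0.639939)  len=1.3327
  (v17,v19,v20) [-++] → (-0.390032, -1.9835, -0.639939)–(-0.390032, -1.9835, -0.6928)  len=0.0529
  (v17,v20,v15) [-+-] → (-0.390032, -1.9835, -0.6928)–(0.79156, -1.9835, -0.524346)  len=1.1935
  (v15,v20,v18) [-+-] → (0.79156, -1.9835, -0.524346)–(1.58176, -1.9835, -0.411678)  len=0.7982
  (v18,v0,v19) [-++] → (2.29478, -1.9835, 0)–(1.58176, -1.9835, 0.411678)  len=0.8233
  (v20,v2,v18) [++-] → (2.0315, -1.9835, -0.152002)–(1.58176, -1.9835, -0.411678)  len=0.5193
  (v18,v2,v0) [-++] → (2.0315, -1.9835, -0.152002)–(2.29478, -1.9835, 0)  len=0.3040

Chained into 2 loop(s):
  loop 1: 6 segments, perimeter = 5.1201
  loop 2: 8 segments, perimeter = 7.0157
Total perimeter = 12.136
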